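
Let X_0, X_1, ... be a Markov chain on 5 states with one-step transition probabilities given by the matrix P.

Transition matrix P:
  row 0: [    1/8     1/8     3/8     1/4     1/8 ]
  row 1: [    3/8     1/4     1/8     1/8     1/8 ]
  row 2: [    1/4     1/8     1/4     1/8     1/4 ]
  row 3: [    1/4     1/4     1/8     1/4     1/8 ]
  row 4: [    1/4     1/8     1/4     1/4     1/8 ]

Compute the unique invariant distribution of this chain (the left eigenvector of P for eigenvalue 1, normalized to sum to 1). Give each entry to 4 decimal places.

Balance equations π_j = Σ_i π_i·P[i][j]:
  π_0 = 1/8·π_0 + 3/8·π_1 + 1/4·π_2 + 1/4·π_3 + 1/4·π_4
  π_1 = 1/8·π_0 + 1/4·π_1 + 1/8·π_2 + 1/4·π_3 + 1/8·π_4
  π_2 = 3/8·π_0 + 1/8·π_1 + 1/4·π_2 + 1/8·π_3 + 1/4·π_4
  π_3 = 1/4·π_0 + 1/8·π_1 + 1/8·π_2 + 1/4·π_3 + 1/4·π_4
  normalize: π_0 + π_1 + π_2 + π_3 + π_4 = 1
Solving the linear system gives exactly π = [973/4033, 691/4033, 943/4033, 804/4033, 622/4033].

π = [0.2413, 0.1713, 0.2338, 0.1994, 0.1542]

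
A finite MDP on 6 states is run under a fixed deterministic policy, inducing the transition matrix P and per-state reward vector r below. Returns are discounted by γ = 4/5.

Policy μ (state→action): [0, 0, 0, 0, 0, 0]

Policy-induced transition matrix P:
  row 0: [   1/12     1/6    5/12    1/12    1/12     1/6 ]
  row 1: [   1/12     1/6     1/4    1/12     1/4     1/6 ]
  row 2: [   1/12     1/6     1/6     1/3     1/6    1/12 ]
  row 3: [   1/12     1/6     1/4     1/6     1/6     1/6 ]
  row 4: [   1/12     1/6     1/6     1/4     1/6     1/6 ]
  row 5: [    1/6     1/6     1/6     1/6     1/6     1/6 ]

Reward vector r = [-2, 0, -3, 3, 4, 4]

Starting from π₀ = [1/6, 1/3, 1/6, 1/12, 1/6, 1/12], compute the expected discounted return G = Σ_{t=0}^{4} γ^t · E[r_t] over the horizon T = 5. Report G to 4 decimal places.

t=0: π = [0.1667, 0.3333, 0.1667, 0.0833, 0.1667, 0.0833], E[r] = 0.4167, γ^t·E[r] = 0.416667, running G = 0.416667
t=1: π = [0.0903, 0.1667, 0.2431, 0.1667, 0.1806, 0.1528], E[r] = 0.9236, γ^t·E[r] = 0.738889, running G = 1.155556
t=2: π = [0.0961, 0.1667, 0.2170, 0.2008, 0.1730, 0.1464], E[r] = 1.0370, γ^t·E[r] = 0.663704, running G = 1.819259
t=3: π = [0.0955, 0.1667, 0.2213, 0.1954, 0.1726, 0.1486], E[r] = 1.0156, γ^t·E[r] = 0.520000, running G = 2.339259
t=4: π = [0.0957, 0.1667, 0.2207, 0.1961, 0.1726, 0.1482], E[r] = 1.0179, γ^t·E[r] = 0.416943, running G = 2.756202

G = 2.7562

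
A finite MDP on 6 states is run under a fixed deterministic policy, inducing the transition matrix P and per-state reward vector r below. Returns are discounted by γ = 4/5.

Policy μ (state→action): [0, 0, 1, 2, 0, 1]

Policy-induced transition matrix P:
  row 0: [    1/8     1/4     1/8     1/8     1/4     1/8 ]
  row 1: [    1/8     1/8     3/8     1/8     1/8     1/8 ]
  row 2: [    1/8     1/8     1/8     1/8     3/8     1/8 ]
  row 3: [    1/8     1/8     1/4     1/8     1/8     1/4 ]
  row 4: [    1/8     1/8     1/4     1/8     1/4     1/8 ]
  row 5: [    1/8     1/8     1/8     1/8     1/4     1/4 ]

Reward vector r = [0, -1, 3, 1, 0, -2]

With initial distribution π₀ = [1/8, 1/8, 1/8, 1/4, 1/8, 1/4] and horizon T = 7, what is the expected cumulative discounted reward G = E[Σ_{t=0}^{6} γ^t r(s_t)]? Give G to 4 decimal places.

G = 0.7695

t=0: π = [0.1250, 0.1250, 0.1250, 0.2500, 0.1250, 0.2500], E[r] = 0.0000, γ^t·E[r] = 0.000000, running G = 0.000000
t=1: π = [0.1250, 0.1406, 0.2031, 0.1250, 0.2188, 0.1875], E[r] = 0.2188, γ^t·E[r] = 0.175000, running G = 0.175000
t=2: π = [0.1250, 0.1406, 0.2031, 0.1250, 0.2422, 0.1641], E[r] = 0.2656, γ^t·E[r] = 0.170000, running G = 0.345000
t=3: π = [0.1250, 0.1406, 0.2061, 0.1250, 0.2422, 0.1611], E[r] = 0.2803, γ^t·E[r] = 0.143500, running G = 0.488500
t=4: π = [0.1250, 0.1406, 0.2061, 0.1250, 0.2426, 0.1608], E[r] = 0.2810, γ^t·E[r] = 0.115100, running G = 0.603600
t=5: π = [0.1250, 0.1406, 0.2061, 0.1250, 0.2426, 0.1607], E[r] = 0.2812, γ^t·E[r] = 0.092155, running G = 0.695755
t=6: π = [0.1250, 0.1406, 0.2061, 0.1250, 0.2426, 0.1607], E[r] = 0.2812, γ^t·E[r] = 0.073727, running G = 0.769482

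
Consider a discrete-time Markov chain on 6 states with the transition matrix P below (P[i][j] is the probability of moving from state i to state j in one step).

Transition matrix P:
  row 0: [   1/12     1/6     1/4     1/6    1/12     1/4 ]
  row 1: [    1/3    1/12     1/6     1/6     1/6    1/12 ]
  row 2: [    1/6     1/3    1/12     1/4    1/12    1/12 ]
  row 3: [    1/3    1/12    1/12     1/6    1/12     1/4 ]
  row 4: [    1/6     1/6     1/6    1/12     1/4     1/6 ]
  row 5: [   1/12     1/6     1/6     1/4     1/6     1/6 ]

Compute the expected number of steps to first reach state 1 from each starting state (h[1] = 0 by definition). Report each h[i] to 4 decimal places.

First-step conditioning: h[1] = 0; for i ≠ 1, h[i] = 1 + Σ_k P[i][k]·h[k].
  h[0] = 1 + 1/12·h[0] + 1/4·h[2] + 1/6·h[3] + 1/12·h[4] + 1/4·h[5]
  h[2] = 1 + 1/6·h[0] + 1/12·h[2] + 1/4·h[3] + 1/12·h[4] + 1/12·h[5]
  h[3] = 1 + 1/3·h[0] + 1/12·h[2] + 1/6·h[3] + 1/12·h[4] + 1/4·h[5]
  h[4] = 1 + 1/6·h[0] + 1/6·h[2] + 1/12·h[3] + 1/4·h[4] + 1/6·h[5]
  h[5] = 1 + 1/12·h[0] + 1/6·h[2] + 1/4·h[3] + 1/6·h[4] + 1/6·h[5]
Solving the 5×5 linear system over states ≠ 1 gives exactly h = [10985/1962, 0, 6313/1308, 4051/654, 10999/1962, 22385/3924] (h[1] = 0 is the target).

h = [5.5989, 0.0000, 4.8265, 6.1942, 5.6060, 5.7046]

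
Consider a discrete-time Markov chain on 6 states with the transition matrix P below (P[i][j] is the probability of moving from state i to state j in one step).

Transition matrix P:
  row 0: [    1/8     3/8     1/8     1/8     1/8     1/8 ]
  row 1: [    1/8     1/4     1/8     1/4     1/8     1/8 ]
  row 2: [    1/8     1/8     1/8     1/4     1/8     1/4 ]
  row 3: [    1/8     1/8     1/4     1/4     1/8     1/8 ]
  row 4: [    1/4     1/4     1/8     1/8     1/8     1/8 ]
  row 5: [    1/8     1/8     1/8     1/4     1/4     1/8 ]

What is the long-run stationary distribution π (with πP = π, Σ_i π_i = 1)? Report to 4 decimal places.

π = [0.1429, 0.2041, 0.1518, 0.2143, 0.1430, 0.1440]

Balance equations π_j = Σ_i π_i·P[i][j]:
  π_0 = 1/8·π_0 + 1/8·π_1 + 1/8·π_2 + 1/8·π_3 + 1/4·π_4 + 1/8·π_5
  π_1 = 3/8·π_0 + 1/4·π_1 + 1/8·π_2 + 1/8·π_3 + 1/4·π_4 + 1/8·π_5
  π_2 = 1/8·π_0 + 1/8·π_1 + 1/8·π_2 + 1/4·π_3 + 1/8·π_4 + 1/8·π_5
  π_3 = 1/8·π_0 + 1/4·π_1 + 1/4·π_2 + 1/4·π_3 + 1/8·π_4 + 1/4·π_5
  π_4 = 1/8·π_0 + 1/8·π_1 + 1/8·π_2 + 1/8·π_3 + 1/8·π_4 + 1/4·π_5
  normalize: π_0 + π_1 + π_2 + π_3 + π_4 + π_5 = 1
Solving the linear system gives exactly π = [4683/32777, 6690/32777, 4975/32777, 7023/32777, 4687/32777, 4719/32777].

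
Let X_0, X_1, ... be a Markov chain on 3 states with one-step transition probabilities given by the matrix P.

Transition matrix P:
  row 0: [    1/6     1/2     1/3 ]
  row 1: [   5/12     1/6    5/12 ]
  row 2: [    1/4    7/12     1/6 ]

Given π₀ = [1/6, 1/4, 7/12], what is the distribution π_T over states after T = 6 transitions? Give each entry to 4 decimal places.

π = [0.2918, 0.3941, 0.3141]

t=0: π = [0.1667, 0.2500, 0.5833]
t=1: π = [0.2778, 0.4653, 0.2569]
t=2: π = [0.3044, 0.3663, 0.3293]
t=3: π = [0.2857, 0.4053, 0.3090]
t=4: π = [0.2937, 0.3906, 0.3156]
t=5: π = [0.2906, 0.3961, 0.3133]
t=6: π = [0.2918, 0.3941, 0.3141]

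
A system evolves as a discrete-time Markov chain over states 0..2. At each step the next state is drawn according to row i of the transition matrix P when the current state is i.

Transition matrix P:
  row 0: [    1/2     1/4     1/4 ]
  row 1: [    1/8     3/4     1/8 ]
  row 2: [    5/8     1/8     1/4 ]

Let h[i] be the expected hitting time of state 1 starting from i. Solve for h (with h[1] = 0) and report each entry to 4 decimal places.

First-step conditioning: h[1] = 0; for i ≠ 1, h[i] = 1 + Σ_k P[i][k]·h[k].
  h[0] = 1 + 1/2·h[0] + 1/4·h[2]
  h[2] = 1 + 5/8·h[0] + 1/4·h[2]
Solving the 2×2 linear system over states ≠ 1 gives exactly h = [32/7, 0, 36/7] (h[1] = 0 is the target).

h = [4.5714, 0.0000, 5.1429]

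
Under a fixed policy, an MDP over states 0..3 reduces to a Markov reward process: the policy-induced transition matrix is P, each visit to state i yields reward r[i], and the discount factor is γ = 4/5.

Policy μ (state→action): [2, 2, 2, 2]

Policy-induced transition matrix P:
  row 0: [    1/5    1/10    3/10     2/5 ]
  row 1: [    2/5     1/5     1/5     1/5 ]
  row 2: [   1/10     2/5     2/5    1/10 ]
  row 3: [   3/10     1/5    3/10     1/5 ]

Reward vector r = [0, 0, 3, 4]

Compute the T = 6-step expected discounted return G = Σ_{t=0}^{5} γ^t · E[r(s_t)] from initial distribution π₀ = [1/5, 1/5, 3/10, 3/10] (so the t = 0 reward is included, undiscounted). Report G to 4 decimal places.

G = 6.8955

t=0: π = [0.2000, 0.2000, 0.3000, 0.3000], E[r] = 2.1000, γ^t·E[r] = 2.100000, running G = 2.100000
t=1: π = [0.2400, 0.2400, 0.3100, 0.2100], E[r] = 1.7700, γ^t·E[r] = 1.416000, running G = 3.516000
t=2: π = [0.2380, 0.2380, 0.3070, 0.2170], E[r] = 1.7890, γ^t·E[r] = 1.144960, running G = 4.660960
t=3: π = [0.2386, 0.2376, 0.3069, 0.2169], E[r] = 1.7883, γ^t·E[r] = 0.915610, running G = 5.576570
t=4: π = [0.2385, 0.2375, 0.3069, 0.2170], E[r] = 1.7889, γ^t·E[r] = 0.732738, running G = 6.309307
t=5: π = [0.2385, 0.2375, 0.3069, 0.2170], E[r] = 1.7889, γ^t·E[r] = 0.586176, running G = 6.895483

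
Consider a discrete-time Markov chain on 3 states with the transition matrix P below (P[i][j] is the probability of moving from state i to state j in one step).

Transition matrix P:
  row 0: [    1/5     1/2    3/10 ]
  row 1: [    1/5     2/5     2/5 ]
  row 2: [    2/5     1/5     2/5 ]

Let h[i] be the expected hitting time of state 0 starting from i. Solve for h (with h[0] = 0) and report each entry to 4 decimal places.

First-step conditioning: h[0] = 0; for i ≠ 0, h[i] = 1 + Σ_k P[i][k]·h[k].
  h[1] = 1 + 2/5·h[1] + 2/5·h[2]
  h[2] = 1 + 1/5·h[1] + 2/5·h[2]
Solving the 2×2 linear system over states ≠ 0 gives exactly h = [0, 25/7, 20/7] (h[0] = 0 is the target).

h = [0.0000, 3.5714, 2.8571]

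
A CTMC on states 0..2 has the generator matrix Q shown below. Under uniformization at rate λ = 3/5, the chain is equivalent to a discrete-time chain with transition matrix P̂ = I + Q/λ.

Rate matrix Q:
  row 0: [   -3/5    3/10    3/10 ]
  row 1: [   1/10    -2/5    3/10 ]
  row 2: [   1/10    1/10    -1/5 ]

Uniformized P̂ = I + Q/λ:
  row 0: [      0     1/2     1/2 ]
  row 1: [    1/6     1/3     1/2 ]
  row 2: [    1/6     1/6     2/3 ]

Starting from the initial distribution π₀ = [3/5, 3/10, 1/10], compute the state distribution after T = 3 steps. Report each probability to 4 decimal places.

π = [0.1407, 0.2616, 0.5977]

t=0: π = [0.6000, 0.3000, 0.1000]
t=1: π = [0.0667, 0.4167, 0.5167]
t=2: π = [0.1556, 0.2583, 0.5861]
t=3: π = [0.1407, 0.2616, 0.5977]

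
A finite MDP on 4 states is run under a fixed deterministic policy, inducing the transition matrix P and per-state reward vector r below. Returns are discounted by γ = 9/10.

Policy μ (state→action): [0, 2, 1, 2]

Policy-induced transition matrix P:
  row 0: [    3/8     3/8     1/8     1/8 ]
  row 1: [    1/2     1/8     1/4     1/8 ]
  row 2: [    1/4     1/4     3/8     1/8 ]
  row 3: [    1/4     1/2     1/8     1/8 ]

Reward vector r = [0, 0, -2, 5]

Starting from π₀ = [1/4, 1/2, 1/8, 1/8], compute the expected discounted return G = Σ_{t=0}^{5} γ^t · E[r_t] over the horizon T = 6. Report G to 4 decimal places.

t=0: π = [0.2500, 0.5000, 0.1250, 0.1250], E[r] = 0.3750, γ^t·E[r] = 0.375000, running G = 0.375000
t=1: π = [0.4063, 0.2500, 0.2188, 0.1250], E[r] = 0.1875, γ^t·E[r] = 0.168750, running G = 0.543750
t=2: π = [0.3633, 0.3008, 0.2109, 0.1250], E[r] = 0.2031, γ^t·E[r] = 0.164531, running G = 0.708281
t=3: π = [0.3706, 0.2891, 0.2153, 0.1250], E[r] = 0.1943, γ^t·E[r] = 0.141671, running G = 0.849952
t=4: π = [0.3686, 0.2914, 0.2150, 0.1250], E[r] = 0.1951, γ^t·E[r] = 0.127984, running G = 0.977936
t=5: π = [0.3689, 0.2909, 0.2152, 0.1250], E[r] = 0.1947, γ^t·E[r] = 0.114943, running G = 1.092879

G = 1.0929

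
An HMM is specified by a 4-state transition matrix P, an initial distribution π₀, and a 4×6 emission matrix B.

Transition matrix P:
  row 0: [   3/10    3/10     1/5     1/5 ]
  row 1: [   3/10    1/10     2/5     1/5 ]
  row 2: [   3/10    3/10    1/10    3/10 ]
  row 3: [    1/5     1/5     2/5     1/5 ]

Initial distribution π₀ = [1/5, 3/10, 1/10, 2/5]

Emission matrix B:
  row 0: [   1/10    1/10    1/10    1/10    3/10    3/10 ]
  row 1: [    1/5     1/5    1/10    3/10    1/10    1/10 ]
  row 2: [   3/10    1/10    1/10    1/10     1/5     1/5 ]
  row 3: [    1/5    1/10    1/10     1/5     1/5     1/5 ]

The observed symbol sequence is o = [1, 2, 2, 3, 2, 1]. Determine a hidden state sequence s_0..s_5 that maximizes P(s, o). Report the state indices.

t=0: δ = [2.000e-02, 6.000e-02, 1.000e-02, 4.000e-02]  (obs o_0=1)
t=1: δ = [1.800e-03, 8.000e-04, 2.400e-03, 1.200e-03]  ψ = [1, 3, 1, 1]  (obs o_1=2)
t=2: δ = [7.200e-05, 7.200e-05, 4.800e-05, 7.200e-05]  ψ = [2, 2, 3, 2]  (obs o_2=2)
t=3: δ = [2.160e-06, 6.480e-06, 2.880e-06, 2.880e-06]  ψ = [0, 0, 1, 0]  (obs o_3=3)
t=4: δ = [1.944e-07, 8.640e-08, 2.592e-07, 1.296e-07]  ψ = [1, 2, 1, 1]  (obs o_4=2)
t=5: δ = [7.776e-09, 1.555e-08, 5.184e-09, 7.776e-09]  ψ = [2, 2, 3, 2]  (obs o_5=1)
backtrack: best end state = 1; path = [1, 2, 0, 1, 2, 1]

path = [1, 2, 0, 1, 2, 1]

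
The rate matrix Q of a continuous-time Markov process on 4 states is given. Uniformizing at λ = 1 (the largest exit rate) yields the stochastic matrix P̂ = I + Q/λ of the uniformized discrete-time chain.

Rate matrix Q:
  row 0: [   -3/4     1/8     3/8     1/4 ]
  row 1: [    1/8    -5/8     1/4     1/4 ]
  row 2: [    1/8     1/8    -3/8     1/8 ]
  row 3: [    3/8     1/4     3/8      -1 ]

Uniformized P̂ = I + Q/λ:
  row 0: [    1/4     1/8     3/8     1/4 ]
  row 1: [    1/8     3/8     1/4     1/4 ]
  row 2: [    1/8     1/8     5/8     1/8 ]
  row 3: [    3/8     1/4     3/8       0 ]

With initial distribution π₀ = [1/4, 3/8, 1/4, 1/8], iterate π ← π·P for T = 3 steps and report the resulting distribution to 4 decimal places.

π = [0.1880, 0.1960, 0.4600, 0.1560]

t=0: π = [0.2500, 0.3750, 0.2500, 0.1250]
t=1: π = [0.1875, 0.2344, 0.3906, 0.1875]
t=2: π = [0.1953, 0.2070, 0.4434, 0.1543]
t=3: π = [0.1880, 0.1960, 0.4600, 0.1560]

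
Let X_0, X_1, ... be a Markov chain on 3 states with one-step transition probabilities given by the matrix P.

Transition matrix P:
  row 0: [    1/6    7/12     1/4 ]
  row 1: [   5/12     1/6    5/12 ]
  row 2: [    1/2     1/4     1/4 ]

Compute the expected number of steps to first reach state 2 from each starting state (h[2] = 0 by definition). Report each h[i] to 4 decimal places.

h = [3.1385, 2.7692, 0.0000]

First-step conditioning: h[2] = 0; for i ≠ 2, h[i] = 1 + Σ_k P[i][k]·h[k].
  h[0] = 1 + 1/6·h[0] + 7/12·h[1]
  h[1] = 1 + 5/12·h[0] + 1/6·h[1]
Solving the 2×2 linear system over states ≠ 2 gives exactly h = [204/65, 36/13, 0] (h[2] = 0 is the target).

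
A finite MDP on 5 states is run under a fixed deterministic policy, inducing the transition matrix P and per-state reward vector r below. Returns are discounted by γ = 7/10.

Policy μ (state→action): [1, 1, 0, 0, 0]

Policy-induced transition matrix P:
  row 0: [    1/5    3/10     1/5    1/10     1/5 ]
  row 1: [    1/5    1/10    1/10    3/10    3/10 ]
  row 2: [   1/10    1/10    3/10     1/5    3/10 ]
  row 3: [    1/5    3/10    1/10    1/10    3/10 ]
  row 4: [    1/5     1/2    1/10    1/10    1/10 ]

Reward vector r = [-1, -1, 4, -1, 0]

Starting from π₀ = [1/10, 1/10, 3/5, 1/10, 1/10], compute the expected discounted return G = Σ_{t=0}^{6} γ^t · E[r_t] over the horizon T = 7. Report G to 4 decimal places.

t=0: π = [0.1000, 0.1000, 0.6000, 0.1000, 0.1000], E[r] = 2.1000, γ^t·E[r] = 2.100000, running G = 2.100000
t=1: π = [0.1400, 0.1800, 0.2300, 0.1800, 0.2700], E[r] = 0.4200, γ^t·E[r] = 0.294000, running G = 2.394000
t=2: π = [0.1770, 0.2720, 0.1600, 0.1590, 0.2320], E[r] = 0.0320, γ^t·E[r] = 0.015680, running G = 2.409680
t=3: π = [0.1840, 0.2600, 0.1497, 0.1704, 0.2359], E[r] = -0.0156, γ^t·E[r] = -0.005351, running G = 2.404329
t=4: π = [0.1850, 0.2652, 0.1483, 0.1670, 0.2344], E[r] = -0.0239, γ^t·E[r] = -0.005734, running G = 2.398596
t=5: π = [0.1852, 0.2642, 0.1482, 0.1679, 0.2346], E[r] = -0.0245, γ^t·E[r] = -0.004123, running G = 2.394473
t=6: π = [0.1852, 0.2645, 0.1482, 0.1677, 0.2346], E[r] = -0.0247, γ^t·E[r] = -0.002904, running G = 2.391568

G = 2.3916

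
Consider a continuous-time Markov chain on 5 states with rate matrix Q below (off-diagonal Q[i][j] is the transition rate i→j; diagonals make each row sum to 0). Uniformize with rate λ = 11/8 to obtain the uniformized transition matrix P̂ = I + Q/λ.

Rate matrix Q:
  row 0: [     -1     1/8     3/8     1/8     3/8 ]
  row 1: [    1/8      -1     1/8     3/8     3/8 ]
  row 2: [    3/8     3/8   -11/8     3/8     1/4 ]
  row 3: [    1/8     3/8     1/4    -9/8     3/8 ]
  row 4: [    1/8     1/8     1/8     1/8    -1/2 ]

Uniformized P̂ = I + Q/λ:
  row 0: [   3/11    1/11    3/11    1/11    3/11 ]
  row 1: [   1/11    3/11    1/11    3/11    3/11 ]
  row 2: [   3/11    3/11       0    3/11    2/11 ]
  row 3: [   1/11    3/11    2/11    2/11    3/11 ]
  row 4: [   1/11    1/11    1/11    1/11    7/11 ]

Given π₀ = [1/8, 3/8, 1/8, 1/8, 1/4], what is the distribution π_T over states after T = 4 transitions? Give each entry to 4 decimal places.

π = [0.1378, 0.1743, 0.1198, 0.1595, 0.4086]

t=0: π = [0.1250, 0.3750, 0.1250, 0.1250, 0.2500]
t=1: π = [0.1364, 0.2045, 0.1136, 0.1932, 0.3523]
t=2: π = [0.1364, 0.1839, 0.1229, 0.1663, 0.3905]
t=3: π = [0.1381, 0.1769, 0.1196, 0.1618, 0.4035]
t=4: π = [0.1378, 0.1743, 0.1198, 0.1595, 0.4086]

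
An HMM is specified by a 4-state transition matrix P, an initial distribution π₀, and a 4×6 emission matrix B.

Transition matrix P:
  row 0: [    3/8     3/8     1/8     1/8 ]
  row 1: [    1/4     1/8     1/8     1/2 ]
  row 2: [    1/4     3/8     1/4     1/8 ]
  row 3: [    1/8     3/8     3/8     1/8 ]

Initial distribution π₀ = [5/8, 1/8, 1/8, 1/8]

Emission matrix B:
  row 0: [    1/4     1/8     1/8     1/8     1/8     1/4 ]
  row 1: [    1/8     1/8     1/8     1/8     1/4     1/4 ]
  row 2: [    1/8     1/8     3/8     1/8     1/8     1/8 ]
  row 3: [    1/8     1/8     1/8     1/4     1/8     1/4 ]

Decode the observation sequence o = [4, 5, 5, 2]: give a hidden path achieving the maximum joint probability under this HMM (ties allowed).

path = [0, 1, 3, 2]

t=0: δ = [7.812e-02, 3.125e-02, 1.562e-02, 1.562e-02]  (obs o_0=4)
t=1: δ = [7.324e-03, 7.324e-03, 1.221e-03, 3.906e-03]  ψ = [0, 0, 0, 1]  (obs o_1=5)
t=2: δ = [6.866e-04, 6.866e-04, 1.831e-04, 9.155e-04]  ψ = [0, 0, 3, 1]  (obs o_2=5)
t=3: δ = [3.219e-05, 4.292e-05, 1.287e-04, 4.292e-05]  ψ = [0, 3, 3, 1]  (obs o_3=2)
backtrack: best end state = 2; path = [0, 1, 3, 2]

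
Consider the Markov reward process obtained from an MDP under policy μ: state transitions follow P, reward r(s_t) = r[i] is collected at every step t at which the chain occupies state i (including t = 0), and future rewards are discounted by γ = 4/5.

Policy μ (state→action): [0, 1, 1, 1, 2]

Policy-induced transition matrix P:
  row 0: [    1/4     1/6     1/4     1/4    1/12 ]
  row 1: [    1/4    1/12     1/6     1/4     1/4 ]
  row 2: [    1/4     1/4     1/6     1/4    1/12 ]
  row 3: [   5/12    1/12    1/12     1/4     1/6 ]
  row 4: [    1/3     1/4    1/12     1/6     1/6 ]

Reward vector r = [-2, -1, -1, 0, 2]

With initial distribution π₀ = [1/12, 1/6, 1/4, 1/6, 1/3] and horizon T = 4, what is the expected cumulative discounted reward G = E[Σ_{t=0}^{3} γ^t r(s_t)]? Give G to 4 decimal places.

t=0: π = [0.0833, 0.1667, 0.2500, 0.1667, 0.3333], E[r] = 0.0833, γ^t·E[r] = 0.083333, running G = 0.083333
t=1: π = [0.3056, 0.1875, 0.1319, 0.2222, 0.1528], E[r] = -0.6250, γ^t·E[r] = -0.500000, running G = -0.416667
t=2: π = [0.2998, 0.1563, 0.1609, 0.2373, 0.1458], E[r] = -0.6250, γ^t·E[r] = -0.400000, running G = -0.816667
t=3: π = [0.3017, 0.1594, 0.1597, 0.2378, 0.1413], E[r] = -0.6399, γ^t·E[r] = -0.327654, running G = -1.144321

G = -1.1443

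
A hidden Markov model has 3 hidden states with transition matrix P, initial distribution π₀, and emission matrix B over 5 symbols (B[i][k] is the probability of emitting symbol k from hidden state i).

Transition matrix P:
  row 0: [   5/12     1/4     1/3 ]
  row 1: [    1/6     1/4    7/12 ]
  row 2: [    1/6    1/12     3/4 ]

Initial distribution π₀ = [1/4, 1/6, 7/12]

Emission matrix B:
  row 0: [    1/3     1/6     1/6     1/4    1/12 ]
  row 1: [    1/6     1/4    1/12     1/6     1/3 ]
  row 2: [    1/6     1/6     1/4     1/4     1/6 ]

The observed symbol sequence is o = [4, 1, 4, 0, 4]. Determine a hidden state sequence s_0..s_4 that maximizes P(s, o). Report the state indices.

t=0: δ = [2.083e-02, 5.556e-02, 9.722e-02]  (obs o_0=4)
t=1: δ = [2.701e-03, 3.472e-03, 1.215e-02]  ψ = [2, 1, 2]  (obs o_1=1)
t=2: δ = [1.688e-04, 3.376e-04, 1.519e-03]  ψ = [2, 2, 2]  (obs o_2=4)
t=3: δ = [8.439e-05, 2.110e-05, 1.899e-04]  ψ = [2, 2, 2]  (obs o_3=0)
t=4: δ = [2.930e-06, 7.033e-06, 2.374e-05]  ψ = [0, 0, 2]  (obs o_4=4)
backtrack: best end state = 2; path = [2, 2, 2, 2, 2]

path = [2, 2, 2, 2, 2]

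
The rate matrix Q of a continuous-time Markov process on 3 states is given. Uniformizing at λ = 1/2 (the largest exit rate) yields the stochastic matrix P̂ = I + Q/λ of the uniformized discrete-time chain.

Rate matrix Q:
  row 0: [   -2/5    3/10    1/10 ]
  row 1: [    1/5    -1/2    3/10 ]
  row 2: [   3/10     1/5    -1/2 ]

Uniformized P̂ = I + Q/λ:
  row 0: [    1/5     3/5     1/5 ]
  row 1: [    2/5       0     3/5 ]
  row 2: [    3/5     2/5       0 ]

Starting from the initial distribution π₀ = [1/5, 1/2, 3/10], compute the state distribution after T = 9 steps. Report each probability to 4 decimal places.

t=0: π = [0.2000, 0.5000, 0.3000]
t=1: π = [0.4200, 0.2400, 0.3400]
t=2: π = [0.3840, 0.3880, 0.2280]
t=3: π = [0.3688, 0.3216, 0.3096]
t=4: π = [0.3882, 0.3451, 0.2667]
t=5: π = [0.3757, 0.3396, 0.2847]
t=6: π = [0.3818, 0.3393, 0.2789]
t=7: π = [0.3794, 0.3406, 0.2799]
t=8: π = [0.3801, 0.3396, 0.2803]
t=9: π = [0.3800, 0.3402, 0.2798]

π = [0.3800, 0.3402, 0.2798]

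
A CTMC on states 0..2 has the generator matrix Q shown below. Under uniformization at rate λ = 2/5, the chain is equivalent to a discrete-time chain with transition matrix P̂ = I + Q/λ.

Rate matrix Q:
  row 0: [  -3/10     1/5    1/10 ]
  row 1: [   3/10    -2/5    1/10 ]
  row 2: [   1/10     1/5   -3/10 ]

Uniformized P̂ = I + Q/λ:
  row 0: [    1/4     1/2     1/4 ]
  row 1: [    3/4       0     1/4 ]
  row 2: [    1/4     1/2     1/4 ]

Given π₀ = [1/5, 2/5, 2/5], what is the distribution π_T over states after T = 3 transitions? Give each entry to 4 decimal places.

π = [0.4250, 0.3250, 0.2500]

t=0: π = [0.2000, 0.4000, 0.4000]
t=1: π = [0.4500, 0.3000, 0.2500]
t=2: π = [0.4000, 0.3500, 0.2500]
t=3: π = [0.4250, 0.3250, 0.2500]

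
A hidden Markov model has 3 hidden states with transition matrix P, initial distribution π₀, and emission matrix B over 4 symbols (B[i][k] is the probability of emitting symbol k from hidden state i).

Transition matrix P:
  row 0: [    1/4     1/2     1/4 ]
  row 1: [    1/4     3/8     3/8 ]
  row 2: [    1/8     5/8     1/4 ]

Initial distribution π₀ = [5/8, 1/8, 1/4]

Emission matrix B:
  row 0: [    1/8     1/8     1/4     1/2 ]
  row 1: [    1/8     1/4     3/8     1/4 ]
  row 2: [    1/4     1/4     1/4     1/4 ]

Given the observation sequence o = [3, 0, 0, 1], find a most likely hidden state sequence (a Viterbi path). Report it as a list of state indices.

t=0: δ = [3.125e-01, 3.125e-02, 6.250e-02]  (obs o_0=3)
t=1: δ = [9.766e-03, 1.953e-02, 1.953e-02]  ψ = [0, 0, 0]  (obs o_1=0)
t=2: δ = [6.104e-04, 1.526e-03, 1.831e-03]  ψ = [1, 2, 1]  (obs o_2=0)
t=3: δ = [4.768e-05, 2.861e-04, 1.431e-04]  ψ = [1, 2, 1]  (obs o_3=1)
backtrack: best end state = 1; path = [0, 1, 2, 1]

path = [0, 1, 2, 1]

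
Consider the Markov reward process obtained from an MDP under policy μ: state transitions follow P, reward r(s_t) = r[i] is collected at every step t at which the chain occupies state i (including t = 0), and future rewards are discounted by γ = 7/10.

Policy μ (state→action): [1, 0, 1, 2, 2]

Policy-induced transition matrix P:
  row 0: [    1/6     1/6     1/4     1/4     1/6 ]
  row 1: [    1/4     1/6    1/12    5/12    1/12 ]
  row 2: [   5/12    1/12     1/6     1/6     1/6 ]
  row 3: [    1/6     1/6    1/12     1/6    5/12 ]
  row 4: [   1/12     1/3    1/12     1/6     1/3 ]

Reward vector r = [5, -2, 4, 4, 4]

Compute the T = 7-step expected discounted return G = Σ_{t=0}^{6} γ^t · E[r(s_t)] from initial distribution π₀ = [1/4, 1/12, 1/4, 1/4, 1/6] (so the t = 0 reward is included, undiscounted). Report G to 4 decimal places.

t=0: π = [0.2500, 0.0833, 0.2500, 0.2500, 0.1667], E[r] = 3.7500, γ^t·E[r] = 3.750000, running G = 3.750000
t=1: π = [0.2222, 0.1736, 0.1458, 0.2083, 0.2500], E[r] = 3.1806, γ^t·E[r] = 2.226389, running G = 5.976389
t=2: π = [0.1968, 0.1962, 0.1325, 0.2286, 0.2459], E[r] = 3.0197, γ^t·E[r] = 1.479641, running G = 7.456030
t=3: π = [0.1957, 0.1966, 0.1272, 0.2321, 0.2485], E[r] = 3.0160, γ^t·E[r] = 1.034475, running G = 8.490505
t=4: π = [0.1941, 0.1975, 0.1265, 0.2321, 0.2497], E[r] = 3.0093, γ^t·E[r] = 0.722525, running G = 9.213030
t=5: π = [0.1939, 0.1977, 0.1262, 0.2322, 0.2499], E[r] = 3.0075, γ^t·E[r] = 0.505470, running G = 9.718501
t=6: π = [0.1939, 0.1978, 0.1262, 0.2323, 0.2499], E[r] = 3.0071, γ^t·E[r] = 0.353787, running G = 10.072288

G = 10.0723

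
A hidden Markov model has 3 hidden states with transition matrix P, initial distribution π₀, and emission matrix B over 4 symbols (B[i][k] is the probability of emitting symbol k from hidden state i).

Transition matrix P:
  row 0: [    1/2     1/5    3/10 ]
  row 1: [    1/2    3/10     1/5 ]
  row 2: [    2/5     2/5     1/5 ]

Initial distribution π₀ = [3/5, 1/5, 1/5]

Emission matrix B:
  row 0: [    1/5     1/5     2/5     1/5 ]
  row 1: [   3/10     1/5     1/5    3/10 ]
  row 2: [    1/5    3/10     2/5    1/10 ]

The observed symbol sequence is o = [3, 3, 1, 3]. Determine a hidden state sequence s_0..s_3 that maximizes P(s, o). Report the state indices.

t=0: δ = [1.200e-01, 6.000e-02, 2.000e-02]  (obs o_0=3)
t=1: δ = [1.200e-02, 7.200e-03, 3.600e-03]  ψ = [0, 0, 0]  (obs o_1=3)
t=2: δ = [1.200e-03, 4.800e-04, 1.080e-03]  ψ = [0, 0, 0]  (obs o_2=1)
t=3: δ = [1.200e-04, 1.296e-04, 3.600e-05]  ψ = [0, 2, 0]  (obs o_3=3)
backtrack: best end state = 1; path = [0, 0, 2, 1]

path = [0, 0, 2, 1]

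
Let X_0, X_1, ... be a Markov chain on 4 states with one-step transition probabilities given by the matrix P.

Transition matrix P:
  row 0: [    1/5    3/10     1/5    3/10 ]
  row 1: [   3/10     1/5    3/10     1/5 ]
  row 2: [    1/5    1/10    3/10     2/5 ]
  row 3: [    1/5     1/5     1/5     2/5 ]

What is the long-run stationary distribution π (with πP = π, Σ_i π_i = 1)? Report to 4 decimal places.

Balance equations π_j = Σ_i π_i·P[i][j]:
  π_0 = 1/5·π_0 + 3/10·π_1 + 1/5·π_2 + 1/5·π_3
  π_1 = 3/10·π_0 + 1/5·π_1 + 1/10·π_2 + 1/5·π_3
  π_2 = 1/5·π_0 + 3/10·π_1 + 3/10·π_2 + 1/5·π_3
  normalize: π_0 + π_1 + π_2 + π_3 = 1
Solving the linear system gives exactly π = [198/901, 178/901, 220/901, 305/901].

π = [0.2198, 0.1976, 0.2442, 0.3385]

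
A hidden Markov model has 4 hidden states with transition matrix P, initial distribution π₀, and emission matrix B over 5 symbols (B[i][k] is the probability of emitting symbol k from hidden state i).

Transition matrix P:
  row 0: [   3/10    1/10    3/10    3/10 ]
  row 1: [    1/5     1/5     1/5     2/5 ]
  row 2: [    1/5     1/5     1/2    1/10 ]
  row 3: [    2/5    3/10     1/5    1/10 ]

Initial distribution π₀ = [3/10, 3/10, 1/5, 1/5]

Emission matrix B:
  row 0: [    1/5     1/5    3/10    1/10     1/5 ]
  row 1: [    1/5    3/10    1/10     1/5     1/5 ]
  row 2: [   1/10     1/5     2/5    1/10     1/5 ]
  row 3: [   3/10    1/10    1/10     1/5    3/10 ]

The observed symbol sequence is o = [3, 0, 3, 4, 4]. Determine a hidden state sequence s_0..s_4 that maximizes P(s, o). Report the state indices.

t=0: δ = [3.000e-02, 6.000e-02, 2.000e-02, 4.000e-02]  (obs o_0=3)
t=1: δ = [3.200e-03, 2.400e-03, 1.200e-03, 7.200e-03]  ψ = [3, 1, 1, 1]  (obs o_1=0)
t=2: δ = [2.880e-04, 4.320e-04, 1.440e-04, 1.920e-04]  ψ = [3, 3, 3, 0]  (obs o_2=3)
t=3: δ = [1.728e-05, 1.728e-05, 1.728e-05, 5.184e-05]  ψ = [0, 1, 0, 1]  (obs o_3=4)
t=4: δ = [4.147e-06, 3.110e-06, 2.074e-06, 2.074e-06]  ψ = [3, 3, 3, 1]  (obs o_4=4)
backtrack: best end state = 0; path = [1, 3, 1, 3, 0]

path = [1, 3, 1, 3, 0]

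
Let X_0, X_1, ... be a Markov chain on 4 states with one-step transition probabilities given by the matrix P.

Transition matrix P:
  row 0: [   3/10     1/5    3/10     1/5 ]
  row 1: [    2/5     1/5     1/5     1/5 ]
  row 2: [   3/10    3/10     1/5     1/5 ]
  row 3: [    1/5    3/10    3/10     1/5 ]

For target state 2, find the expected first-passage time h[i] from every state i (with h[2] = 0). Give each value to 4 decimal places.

h = [3.5971, 3.9568, 0.0000, 3.6331]

First-step conditioning: h[2] = 0; for i ≠ 2, h[i] = 1 + Σ_k P[i][k]·h[k].
  h[0] = 1 + 3/10·h[0] + 1/5·h[1] + 1/5·h[3]
  h[1] = 1 + 2/5·h[0] + 1/5·h[1] + 1/5·h[3]
  h[3] = 1 + 1/5·h[0] + 3/10·h[1] + 1/5·h[3]
Solving the 3×3 linear system over states ≠ 2 gives exactly h = [500/139, 550/139, 0, 505/139] (h[2] = 0 is the target).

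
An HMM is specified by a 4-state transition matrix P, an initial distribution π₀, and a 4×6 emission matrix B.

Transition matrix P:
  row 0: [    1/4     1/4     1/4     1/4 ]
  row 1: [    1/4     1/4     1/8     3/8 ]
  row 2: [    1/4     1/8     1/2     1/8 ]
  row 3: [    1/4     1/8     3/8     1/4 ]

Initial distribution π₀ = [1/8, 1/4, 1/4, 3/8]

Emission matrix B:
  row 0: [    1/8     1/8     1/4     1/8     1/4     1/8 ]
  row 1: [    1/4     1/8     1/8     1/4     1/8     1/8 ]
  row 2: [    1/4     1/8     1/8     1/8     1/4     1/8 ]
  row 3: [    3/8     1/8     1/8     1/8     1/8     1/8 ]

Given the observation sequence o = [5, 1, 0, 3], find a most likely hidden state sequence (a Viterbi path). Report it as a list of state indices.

t=0: δ = [1.562e-02, 3.125e-02, 3.125e-02, 4.688e-02]  (obs o_0=5)
t=1: δ = [1.465e-03, 9.766e-04, 2.197e-03, 1.465e-03]  ψ = [3, 1, 3, 1]  (obs o_1=1)
t=2: δ = [6.866e-05, 9.155e-05, 2.747e-04, 1.373e-04]  ψ = [2, 0, 2, 0]  (obs o_2=0)
t=3: δ = [8.583e-06, 8.583e-06, 1.717e-05, 4.292e-06]  ψ = [2, 2, 2, 1]  (obs o_3=3)
backtrack: best end state = 2; path = [3, 2, 2, 2]

path = [3, 2, 2, 2]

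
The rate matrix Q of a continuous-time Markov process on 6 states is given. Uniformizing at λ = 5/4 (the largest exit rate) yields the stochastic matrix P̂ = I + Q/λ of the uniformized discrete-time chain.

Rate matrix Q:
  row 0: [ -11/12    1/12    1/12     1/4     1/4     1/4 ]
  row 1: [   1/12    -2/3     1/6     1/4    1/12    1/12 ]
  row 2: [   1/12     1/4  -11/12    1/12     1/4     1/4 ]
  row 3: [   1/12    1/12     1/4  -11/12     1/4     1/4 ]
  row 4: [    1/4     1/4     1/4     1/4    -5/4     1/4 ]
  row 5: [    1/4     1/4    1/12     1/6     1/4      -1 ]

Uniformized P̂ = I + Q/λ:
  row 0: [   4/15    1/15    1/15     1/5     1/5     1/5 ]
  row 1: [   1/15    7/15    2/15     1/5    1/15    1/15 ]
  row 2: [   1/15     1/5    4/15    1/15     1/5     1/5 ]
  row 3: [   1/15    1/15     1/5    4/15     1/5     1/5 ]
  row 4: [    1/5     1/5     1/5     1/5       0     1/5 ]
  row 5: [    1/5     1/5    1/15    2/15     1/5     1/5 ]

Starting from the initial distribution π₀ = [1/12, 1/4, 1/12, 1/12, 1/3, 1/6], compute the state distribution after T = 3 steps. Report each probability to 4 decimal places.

π = [0.1351, 0.2172, 0.1555, 0.1806, 0.1411, 0.1706]

t=0: π = [0.0833, 0.2500, 0.0833, 0.0833, 0.3333, 0.1667]
t=1: π = [0.1500, 0.2444, 0.1556, 0.1833, 0.1000, 0.1667]
t=2: π = [0.1322, 0.2207, 0.1519, 0.1804, 0.1474, 0.1674]
t=3: π = [0.1351, 0.2172, 0.1555, 0.1806, 0.1411, 0.1706]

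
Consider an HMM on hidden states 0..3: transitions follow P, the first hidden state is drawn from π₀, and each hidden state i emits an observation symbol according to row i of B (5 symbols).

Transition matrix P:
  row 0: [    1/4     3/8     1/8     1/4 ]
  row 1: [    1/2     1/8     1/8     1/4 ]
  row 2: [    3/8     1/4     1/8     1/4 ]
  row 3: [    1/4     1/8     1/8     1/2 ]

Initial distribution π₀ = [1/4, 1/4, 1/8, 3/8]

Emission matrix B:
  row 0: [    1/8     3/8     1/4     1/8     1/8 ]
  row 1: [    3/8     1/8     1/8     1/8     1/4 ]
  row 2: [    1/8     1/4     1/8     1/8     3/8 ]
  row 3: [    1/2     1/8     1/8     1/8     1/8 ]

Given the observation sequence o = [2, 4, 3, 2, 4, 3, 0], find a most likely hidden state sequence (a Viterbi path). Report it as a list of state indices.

path = [0, 1, 0, 0, 1, 0, 1]

t=0: δ = [6.250e-02, 3.125e-02, 1.562e-02, 4.688e-02]  (obs o_0=2)
t=1: δ = [1.953e-03, 5.859e-03, 2.930e-03, 2.930e-03]  ψ = [0, 0, 0, 3]  (obs o_1=4)
t=2: δ = [3.662e-04, 9.155e-05, 9.155e-05, 1.831e-04]  ψ = [1, 0, 1, 1]  (obs o_2=3)
t=3: δ = [2.289e-05, 1.717e-05, 5.722e-06, 1.144e-05]  ψ = [0, 0, 0, 0]  (obs o_3=2)
t=4: δ = [1.073e-06, 2.146e-06, 1.073e-06, 7.153e-07]  ψ = [1, 0, 0, 0]  (obs o_4=4)
t=5: δ = [1.341e-07, 5.029e-08, 3.353e-08, 6.706e-08]  ψ = [1, 0, 1, 1]  (obs o_5=3)
t=6: δ = [4.191e-09, 1.886e-08, 2.095e-09, 1.676e-08]  ψ = [0, 0, 0, 0]  (obs o_6=0)
backtrack: best end state = 1; path = [0, 1, 0, 0, 1, 0, 1]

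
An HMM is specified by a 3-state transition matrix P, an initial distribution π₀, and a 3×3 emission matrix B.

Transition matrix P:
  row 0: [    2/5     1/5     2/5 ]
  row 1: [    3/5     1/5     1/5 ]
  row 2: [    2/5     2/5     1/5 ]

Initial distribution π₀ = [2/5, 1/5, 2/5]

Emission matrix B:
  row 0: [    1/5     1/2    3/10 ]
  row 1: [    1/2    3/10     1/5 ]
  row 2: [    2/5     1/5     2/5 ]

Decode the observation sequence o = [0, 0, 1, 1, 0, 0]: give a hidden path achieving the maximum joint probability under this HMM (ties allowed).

t=0: δ = [8.000e-02, 1.000e-01, 1.600e-01]  (obs o_0=0)
t=1: δ = [1.280e-02, 3.200e-02, 1.280e-02]  ψ = [2, 2, 0]  (obs o_1=0)
t=2: δ = [9.600e-03, 1.920e-03, 1.280e-03]  ψ = [1, 1, 1]  (obs o_2=1)
t=3: δ = [1.920e-03, 5.760e-04, 7.680e-04]  ψ = [0, 0, 0]  (obs o_3=1)
t=4: δ = [1.536e-04, 1.920e-04, 3.072e-04]  ψ = [0, 0, 0]  (obs o_4=0)
t=5: δ = [2.458e-05, 6.144e-05, 2.458e-05]  ψ = [2, 2, 0]  (obs o_5=0)
backtrack: best end state = 1; path = [2, 1, 0, 0, 2, 1]

path = [2, 1, 0, 0, 2, 1]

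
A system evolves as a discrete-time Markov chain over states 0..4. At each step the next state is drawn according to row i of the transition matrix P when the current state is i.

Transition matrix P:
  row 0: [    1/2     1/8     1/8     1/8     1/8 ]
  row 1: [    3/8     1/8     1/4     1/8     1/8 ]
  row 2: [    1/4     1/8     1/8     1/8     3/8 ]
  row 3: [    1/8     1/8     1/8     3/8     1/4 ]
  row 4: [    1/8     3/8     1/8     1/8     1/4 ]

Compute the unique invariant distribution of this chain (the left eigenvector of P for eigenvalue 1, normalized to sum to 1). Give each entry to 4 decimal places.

π = [0.3003, 0.1772, 0.1471, 0.1667, 0.2087]

Balance equations π_j = Σ_i π_i·P[i][j]:
  π_0 = 1/2·π_0 + 3/8·π_1 + 1/4·π_2 + 1/8·π_3 + 1/8·π_4
  π_1 = 1/8·π_0 + 1/8·π_1 + 1/8·π_2 + 1/8·π_3 + 3/8·π_4
  π_2 = 1/8·π_0 + 1/4·π_1 + 1/8·π_2 + 1/8·π_3 + 1/8·π_4
  π_3 = 1/8·π_0 + 1/8·π_1 + 1/8·π_2 + 3/8·π_3 + 1/8·π_4
  normalize: π_0 + π_1 + π_2 + π_3 + π_4 = 1
Solving the linear system gives exactly π = [100/333, 59/333, 49/333, 1/6, 139/666].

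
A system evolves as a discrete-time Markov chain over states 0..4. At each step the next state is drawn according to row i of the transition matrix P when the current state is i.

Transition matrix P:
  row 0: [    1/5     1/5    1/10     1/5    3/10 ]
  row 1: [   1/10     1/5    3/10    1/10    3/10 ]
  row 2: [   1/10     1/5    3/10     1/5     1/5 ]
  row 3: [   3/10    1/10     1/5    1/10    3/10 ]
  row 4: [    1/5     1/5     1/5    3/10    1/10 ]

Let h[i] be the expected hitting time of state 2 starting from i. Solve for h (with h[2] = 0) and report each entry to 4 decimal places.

h = [5.5541, 4.4841, 0.0000, 5.1465, 5.0573]

First-step conditioning: h[2] = 0; for i ≠ 2, h[i] = 1 + Σ_k P[i][k]·h[k].
  h[0] = 1 + 1/5·h[0] + 1/5·h[1] + 1/5·h[3] + 3/10·h[4]
  h[1] = 1 + 1/10·h[0] + 1/5·h[1] + 1/10·h[3] + 3/10·h[4]
  h[3] = 1 + 3/10·h[0] + 1/10·h[1] + 1/10·h[3] + 3/10·h[4]
  h[4] = 1 + 1/5·h[0] + 1/5·h[1] + 3/10·h[3] + 1/10·h[4]
Solving the 4×4 linear system over states ≠ 2 gives exactly h = [872/157, 704/157, 0, 808/157, 794/157] (h[2] = 0 is the target).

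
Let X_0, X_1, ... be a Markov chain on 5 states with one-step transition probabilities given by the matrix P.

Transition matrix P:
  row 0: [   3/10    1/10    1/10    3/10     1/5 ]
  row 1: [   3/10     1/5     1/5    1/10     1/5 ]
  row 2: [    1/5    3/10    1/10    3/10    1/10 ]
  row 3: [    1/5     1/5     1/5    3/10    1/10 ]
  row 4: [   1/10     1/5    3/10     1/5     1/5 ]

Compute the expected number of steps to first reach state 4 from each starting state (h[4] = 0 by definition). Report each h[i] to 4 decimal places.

h = [6.2865, 6.2031, 6.8985, 6.9680, 0.0000]

First-step conditioning: h[4] = 0; for i ≠ 4, h[i] = 1 + Σ_k P[i][k]·h[k].
  h[0] = 1 + 3/10·h[0] + 1/10·h[1] + 1/10·h[2] + 3/10·h[3]
  h[1] = 1 + 3/10·h[0] + 1/5·h[1] + 1/5·h[2] + 1/10·h[3]
  h[2] = 1 + 1/5·h[0] + 3/10·h[1] + 1/10·h[2] + 3/10·h[3]
  h[3] = 1 + 1/5·h[0] + 1/5·h[1] + 1/5·h[2] + 3/10·h[3]
Solving the 4×4 linear system over states ≠ 4 gives exactly h = [4520/719, 4460/719, 4960/719, 5010/719, 0] (h[4] = 0 is the target).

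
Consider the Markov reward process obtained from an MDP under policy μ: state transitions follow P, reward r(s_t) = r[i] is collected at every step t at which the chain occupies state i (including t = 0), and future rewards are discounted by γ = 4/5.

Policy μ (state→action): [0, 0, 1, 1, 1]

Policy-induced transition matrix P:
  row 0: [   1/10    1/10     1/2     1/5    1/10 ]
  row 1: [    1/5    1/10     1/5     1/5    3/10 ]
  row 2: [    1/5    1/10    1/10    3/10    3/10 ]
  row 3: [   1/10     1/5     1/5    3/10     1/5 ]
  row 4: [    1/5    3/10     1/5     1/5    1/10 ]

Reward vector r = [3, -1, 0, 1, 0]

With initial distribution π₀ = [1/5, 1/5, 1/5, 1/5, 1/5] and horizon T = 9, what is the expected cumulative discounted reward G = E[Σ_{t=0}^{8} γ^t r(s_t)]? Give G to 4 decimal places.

t=0: π = [0.2000, 0.2000, 0.2000, 0.2000, 0.2000], E[r] = 0.6000, γ^t·E[r] = 0.600000, running G = 0.600000
t=1: π = [0.1600, 0.1600, 0.2400, 0.2400, 0.2000], E[r] = 0.5600, γ^t·E[r] = 0.448000, running G = 1.048000
t=2: π = [0.1600, 0.1640, 0.2240, 0.2480, 0.2040], E[r] = 0.5640, γ^t·E[r] = 0.360960, running G = 1.408960
t=3: π = [0.1592, 0.1656, 0.2256, 0.2472, 0.2024], E[r] = 0.5592, γ^t·E[r] = 0.286310, running G = 1.695270
t=4: π = [0.1594, 0.1652, 0.2252, 0.2473, 0.2030], E[r] = 0.5602, γ^t·E[r] = 0.229442, running G = 1.924712
t=5: π = [0.1593, 0.1653, 0.2253, 0.2472, 0.2028], E[r] = 0.5599, γ^t·E[r] = 0.183480, running G = 2.108192
t=6: π = [0.1593, 0.1653, 0.2253, 0.2473, 0.2028], E[r] = 0.5600, γ^t·E[r] = 0.146799, running G = 2.254990
t=7: π = [0.1593, 0.1653, 0.2253, 0.2473, 0.2028], E[r] = 0.5600, γ^t·E[r] = 0.117436, running G = 2.372426
t=8: π = [0.1593, 0.1653, 0.2253, 0.2473, 0.2028], E[r] = 0.5600, γ^t·E[r] = 0.093949, running G = 2.466376

G = 2.4664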